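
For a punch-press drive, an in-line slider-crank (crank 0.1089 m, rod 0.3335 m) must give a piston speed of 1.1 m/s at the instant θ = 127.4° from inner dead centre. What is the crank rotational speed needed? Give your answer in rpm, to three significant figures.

For an in-line slider-crank, |v_piston| = rω|sinθ|·[1 + r cosθ/√(L² − r² sin²θ)].
With r = 0.1089 m, L = 0.3335 m, θ = 127.4°: the bracketed kinematic factor |dx/dθ| = 0.068746 m.
ω = v/|dx/dθ| = 1.1/0.068746 = 16.001 rad/s.
N = 60ω/(2π) = 152.8 rpm.

153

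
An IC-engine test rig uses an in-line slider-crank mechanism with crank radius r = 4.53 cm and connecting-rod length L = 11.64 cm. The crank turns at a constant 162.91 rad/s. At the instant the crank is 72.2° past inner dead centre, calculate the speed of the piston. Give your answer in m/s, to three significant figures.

7.93

ω = 162.9 rad/s
For an in-line slider-crank, x = r cosθ + √(L² − r² sin²θ), so v = −rω sinθ·[1 + r cosθ/√(L² − r² sin²θ)].
With r = 0.0453 m, L = 0.1164 m, θ = 72.2°: √(L² − r² sin²θ) = 0.10811 m.
v = −0.0453·162.9·0.95213·[1 + 0.0453·0.30570/0.10811] = -7.9266 m/s.
|v| = 7.9266 m/s.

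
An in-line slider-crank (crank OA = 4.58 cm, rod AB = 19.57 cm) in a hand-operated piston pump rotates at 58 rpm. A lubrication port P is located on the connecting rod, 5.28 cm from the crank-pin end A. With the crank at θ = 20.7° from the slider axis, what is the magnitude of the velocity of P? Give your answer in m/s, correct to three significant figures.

0.217

ω = 6.074 rad/s.  Crank-pin speed |V_A| = rω = 0.27818 m/s, perpendicular to OA.
Rod angle: sinφ = −(r/L) sinθ ⇒ φ = -4.745°; ω_rod = −rω cosθ/√(L²−r²sin²θ) = -1.3343 rad/s.
V_P = V_A + ω_rod × AP, with AP = 0.0528 m along the rod.
Components: V_Px = −rω sinθ − a·ω_rod·sinφ = -0.10416 m/s;  V_Py = rω cosθ + a·ω_rod·cosφ = +0.19001 m/s.
|V_P| = √(V_Px² + V_Py²) = 0.21669 m/s.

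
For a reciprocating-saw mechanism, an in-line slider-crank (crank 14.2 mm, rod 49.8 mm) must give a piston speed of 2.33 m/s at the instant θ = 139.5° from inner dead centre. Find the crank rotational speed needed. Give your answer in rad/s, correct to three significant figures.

For an in-line slider-crank, |v_piston| = rω|sinθ|·[1 + r cosθ/√(L² − r² sin²θ)].
With r = 0.0142 m, L = 0.0498 m, θ = 139.5°: the bracketed kinematic factor |dx/dθ| = 0.0071874 m.
ω = v/|dx/dθ| = 2.33/0.0071874 = 324.18 rad/s.

324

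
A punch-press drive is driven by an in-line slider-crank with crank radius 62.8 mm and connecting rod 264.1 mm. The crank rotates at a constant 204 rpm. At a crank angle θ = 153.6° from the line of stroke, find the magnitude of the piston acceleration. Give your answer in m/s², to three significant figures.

21.5

ω = 2π·204/60 = 21.36 rad/s
x(θ) = r cosθ + √(L² − r² sin²θ); with ω constant, a = ω²·d²x/dθ².
d²x/dθ² = −r cosθ − r²(cos2θ)/√u − r⁴ sin²2θ/(4u^{3/2}),  u = L² − r² sin²θ = 0.0689691 m².
Substituting r = 0.0628 m, L = 0.2641 m, θ = 153.6°: d²x/dθ² = +0.047035 m.
a = ω²·d²x/dθ² = (21.36)²·(+0.047035) = +21.465 m/s²;  |a| = 21.465 m/s².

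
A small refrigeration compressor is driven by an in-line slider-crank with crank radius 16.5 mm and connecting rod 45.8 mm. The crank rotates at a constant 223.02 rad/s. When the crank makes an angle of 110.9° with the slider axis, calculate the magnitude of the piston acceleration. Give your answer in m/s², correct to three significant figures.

522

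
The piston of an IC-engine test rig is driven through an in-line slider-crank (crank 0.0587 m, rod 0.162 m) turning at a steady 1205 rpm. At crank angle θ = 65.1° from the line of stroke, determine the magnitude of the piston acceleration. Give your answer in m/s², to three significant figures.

ω = 2π·1205/60 = 126.2 rad/s
x(θ) = r cosθ + √(L² − r² sin²θ); with ω constant, a = ω²·d²x/dθ².
d²x/dθ² = −r cosθ − r²(cos2θ)/√u − r⁴ sin²2θ/(4u^{3/2}),  u = L² − r² sin²θ = 0.0234091 m².
Substituting r = 0.0587 m, L = 0.162 m, θ = 65.1°: d²x/dθ² = -0.010662 m.
a = ω²·d²x/dθ² = (126.2)²·(-0.010662) = -169.77 m/s²;  |a| = 169.77 m/s².

170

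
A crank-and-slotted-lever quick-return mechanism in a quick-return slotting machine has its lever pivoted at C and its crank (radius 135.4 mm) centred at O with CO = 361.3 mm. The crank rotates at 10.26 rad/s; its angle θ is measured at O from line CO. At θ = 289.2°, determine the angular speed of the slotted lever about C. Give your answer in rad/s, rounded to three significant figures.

ω = 10.26 rad/s
Crank pin A relative to C: A = (d + r cosθ, r sinθ); lever angle φ = atan2(r sinθ, d + r cosθ).
Differentiating tanφ: φ̇ = rω(d cosθ + r)/(d² + r² + 2dr cosθ).
d² + r² + 2dr cosθ = |CA|² = 0.181047 m²;  d cosθ + r = +0.25422 m.
|ω_lever| = |0.1354·10.26·+0.25422| / 0.181047 = 1.9507 rad/s.

1.95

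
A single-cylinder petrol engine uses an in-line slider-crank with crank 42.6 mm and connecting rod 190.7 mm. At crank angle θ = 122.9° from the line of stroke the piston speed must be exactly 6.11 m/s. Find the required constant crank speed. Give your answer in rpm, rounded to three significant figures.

For an in-line slider-crank, |v_piston| = rω|sinθ|·[1 + r cosθ/√(L² − r² sin²θ)].
With r = 0.0426 m, L = 0.1907 m, θ = 122.9°: the bracketed kinematic factor |dx/dθ| = 0.031349 m.
ω = v/|dx/dθ| = 6.11/0.031349 = 194.9 rad/s.
N = 60ω/(2π) = 1861.2 rpm.

1860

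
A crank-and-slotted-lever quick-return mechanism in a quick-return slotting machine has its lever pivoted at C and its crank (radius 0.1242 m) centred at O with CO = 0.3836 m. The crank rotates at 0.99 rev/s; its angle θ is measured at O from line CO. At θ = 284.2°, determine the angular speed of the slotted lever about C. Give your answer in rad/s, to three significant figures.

ω = 6.22 rad/s (from 0.99 rev/s).
Crank pin A relative to C: A = (d + r cosθ, r sinθ); lever angle φ = atan2(r sinθ, d + r cosθ).
Differentiating tanφ: φ̇ = rω(d cosθ + r)/(d² + r² + 2dr cosθ).
d² + r² + 2dr cosθ = |CA|² = 0.185949 m²;  d cosθ + r = +0.2183 m.
|ω_lever| = |0.1242·6.22·+0.2183| / 0.185949 = 0.90698 rad/s.

0.907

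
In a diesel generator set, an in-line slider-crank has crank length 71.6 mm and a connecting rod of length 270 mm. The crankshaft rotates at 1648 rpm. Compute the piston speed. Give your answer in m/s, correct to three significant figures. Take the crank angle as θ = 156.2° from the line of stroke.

ω = 2π·1648/60 = 172.6 rad/s
For an in-line slider-crank, x = r cosθ + √(L² − r² sin²θ), so v = −rω sinθ·[1 + r cosθ/√(L² − r² sin²θ)].
With r = 0.0716 m, L = 0.27 m, θ = 156.2°: √(L² − r² sin²θ) = 0.26845 m.
v = −0.0716·172.6·0.40355·[1 + 0.0716·-0.91496/0.26845] = -3.7696 m/s.
|v| = 3.7696 m/s.

3.77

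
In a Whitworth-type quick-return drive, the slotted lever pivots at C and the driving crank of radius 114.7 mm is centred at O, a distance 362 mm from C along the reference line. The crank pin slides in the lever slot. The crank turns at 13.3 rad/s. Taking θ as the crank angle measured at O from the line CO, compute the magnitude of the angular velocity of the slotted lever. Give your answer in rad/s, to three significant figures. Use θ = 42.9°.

2.83

ω = 13.3 rad/s
Crank pin A relative to C: A = (d + r cosθ, r sinθ); lever angle φ = atan2(r sinθ, d + r cosθ).
Differentiating tanφ: φ̇ = rω(d cosθ + r)/(d² + r² + 2dr cosθ).
d² + r² + 2dr cosθ = |CA|² = 0.205033 m²;  d cosθ + r = +0.37988 m.
|ω_lever| = |0.1147·13.3·+0.37988| / 0.205033 = 2.8264 rad/s.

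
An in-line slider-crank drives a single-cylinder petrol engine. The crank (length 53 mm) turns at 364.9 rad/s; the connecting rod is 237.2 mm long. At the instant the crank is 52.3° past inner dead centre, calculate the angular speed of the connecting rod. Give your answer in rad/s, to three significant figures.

50.7

ω = 364.9 rad/s
The rod makes angle φ with the slider axis where L sinφ = r sinθ; differentiating, L cosφ·φ̇ = r ω cosθ.
L cosφ = √(L² − r² sin²θ) = 0.23346 m.
|ω_rod| = r ω |cosθ| / √(L² − r² sin²θ) = 0.053·364.9·0.61153/0.23346 = 50.658 rad/s.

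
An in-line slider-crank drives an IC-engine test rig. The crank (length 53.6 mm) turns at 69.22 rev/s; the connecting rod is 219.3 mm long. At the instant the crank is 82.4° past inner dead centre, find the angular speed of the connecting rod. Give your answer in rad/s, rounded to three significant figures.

14.5

ω = 434.9 rad/s (converted from 69.22 rev/s).
The rod makes angle φ with the slider axis where L sinφ = r sinθ; differentiating, L cosφ·φ̇ = r ω cosθ.
L cosφ = √(L² − r² sin²θ) = 0.21277 m.
|ω_rod| = r ω |cosθ| / √(L² − r² sin²θ) = 0.0536·434.9·0.13226/0.21277 = 14.491 rad/s.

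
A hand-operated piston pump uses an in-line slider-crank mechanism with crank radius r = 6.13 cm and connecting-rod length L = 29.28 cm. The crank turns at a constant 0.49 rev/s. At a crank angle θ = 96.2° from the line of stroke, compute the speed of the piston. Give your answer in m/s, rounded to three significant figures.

0.183

ω = 2π·0.49 = 3.079 rad/s
For an in-line slider-crank, x = r cosθ + √(L² − r² sin²θ), so v = −rω sinθ·[1 + r cosθ/√(L² − r² sin²θ)].
With r = 0.0613 m, L = 0.2928 m, θ = 96.2°: √(L² − r² sin²θ) = 0.28639 m.
v = −0.0613·3.079·0.99415·[1 + 0.0613·-0.10800/0.28639] = -0.18329 m/s.
|v| = 0.18329 m/s.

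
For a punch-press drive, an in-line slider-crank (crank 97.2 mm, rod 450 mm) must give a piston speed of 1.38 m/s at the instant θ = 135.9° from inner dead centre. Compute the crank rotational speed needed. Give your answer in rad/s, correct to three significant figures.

24.2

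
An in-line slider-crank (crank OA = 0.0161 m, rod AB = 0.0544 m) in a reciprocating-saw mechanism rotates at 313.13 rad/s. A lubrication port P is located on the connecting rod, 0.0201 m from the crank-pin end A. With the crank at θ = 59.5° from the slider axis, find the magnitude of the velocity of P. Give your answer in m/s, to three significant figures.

4.87

ω = 313.1 rad/s.  Crank-pin speed |V_A| = rω = 5.0414 m/s, perpendicular to OA.
Rod angle: sinφ = −(r/L) sinθ ⇒ φ = -14.774°; ω_rod = −rω cosθ/√(L²−r²sin²θ) = -48.643 rad/s.
V_P = V_A + ω_rod × AP, with AP = 0.0201 m along the rod.
Components: V_Px = −rω sinθ − a·ω_rod·sinφ = -4.5931 m/s;  V_Py = rω cosθ + a·ω_rod·cosφ = +1.6133 m/s.
|V_P| = √(V_Px² + V_Py²) = 4.8682 m/s.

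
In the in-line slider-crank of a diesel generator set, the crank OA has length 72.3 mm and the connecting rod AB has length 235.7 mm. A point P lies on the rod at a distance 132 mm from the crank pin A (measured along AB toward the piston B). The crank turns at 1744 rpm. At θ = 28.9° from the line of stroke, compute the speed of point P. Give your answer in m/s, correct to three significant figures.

8.94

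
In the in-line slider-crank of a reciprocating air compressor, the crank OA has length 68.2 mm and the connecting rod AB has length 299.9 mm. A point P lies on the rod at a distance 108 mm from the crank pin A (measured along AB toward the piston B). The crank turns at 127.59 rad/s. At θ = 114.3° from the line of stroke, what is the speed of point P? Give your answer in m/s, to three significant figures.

7.99

ω = 127.6 rad/s.  Crank-pin speed |V_A| = rω = 8.7016 m/s, perpendicular to OA.
Rod angle: sinφ = −(r/L) sinθ ⇒ φ = -11.962°; ω_rod = −rω cosθ/√(L²−r²sin²θ) = +12.205 rad/s.
V_P = V_A + ω_rod × AP, with AP = 0.108 m along the rod.
Components: V_Px = −rω sinθ − a·ω_rod·sinφ = -7.6575 m/s;  V_Py = rω cosθ + a·ω_rod·cosφ = -2.2913 m/s.
|V_P| = √(V_Px² + V_Py²) = 7.993 m/s.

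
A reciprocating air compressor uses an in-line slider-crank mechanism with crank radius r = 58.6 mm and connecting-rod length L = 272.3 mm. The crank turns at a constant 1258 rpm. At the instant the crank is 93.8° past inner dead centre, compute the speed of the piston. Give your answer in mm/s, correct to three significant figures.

7590

ω = 2π·1258/60 = 131.7 rad/s
For an in-line slider-crank, x = r cosθ + √(L² − r² sin²θ), so v = −rω sinθ·[1 + r cosθ/√(L² − r² sin²θ)].
With r = 0.0586 m, L = 0.2723 m, θ = 93.8°: √(L² − r² sin²θ) = 0.26595 m.
v = −0.0586·131.7·0.99780·[1 + 0.0586·-0.06627/0.26595] = -7.5904 m/s.
|v| = 7.5904 m/s = 7590.4 mm/s.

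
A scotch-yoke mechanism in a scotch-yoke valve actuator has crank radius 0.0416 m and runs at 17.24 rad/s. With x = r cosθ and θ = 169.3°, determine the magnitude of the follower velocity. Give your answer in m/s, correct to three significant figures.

0.133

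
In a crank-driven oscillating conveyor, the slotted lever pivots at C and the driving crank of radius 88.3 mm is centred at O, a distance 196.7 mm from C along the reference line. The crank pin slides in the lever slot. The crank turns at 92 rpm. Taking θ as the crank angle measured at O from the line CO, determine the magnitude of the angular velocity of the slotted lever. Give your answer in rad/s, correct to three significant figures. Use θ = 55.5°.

2.57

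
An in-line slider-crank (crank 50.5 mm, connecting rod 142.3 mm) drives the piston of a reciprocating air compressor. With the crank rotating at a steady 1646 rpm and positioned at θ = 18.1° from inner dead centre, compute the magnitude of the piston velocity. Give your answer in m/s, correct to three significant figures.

ω = 2π·1646/60 = 172.4 rad/s
For an in-line slider-crank, x = r cosθ + √(L² − r² sin²θ), so v = −rω sinθ·[1 + r cosθ/√(L² − r² sin²θ)].
With r = 0.0505 m, L = 0.1423 m, θ = 18.1°: √(L² − r² sin²θ) = 0.14143 m.
v = −0.0505·172.4·0.31068·[1 + 0.0505·0.95052/0.14143] = -3.6221 m/s.
|v| = 3.6221 m/s.

3.62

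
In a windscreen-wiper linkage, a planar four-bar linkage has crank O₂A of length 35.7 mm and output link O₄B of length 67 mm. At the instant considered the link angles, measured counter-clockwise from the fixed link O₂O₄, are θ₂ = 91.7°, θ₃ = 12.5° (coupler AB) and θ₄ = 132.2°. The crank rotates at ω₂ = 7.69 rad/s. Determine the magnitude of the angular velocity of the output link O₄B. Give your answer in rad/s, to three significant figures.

4.63

ω₂ = 7.69 rad/s
Differentiating the loop-closure r₂e^{iθ₂}+r₃e^{iθ₃}=r₁+r₄e^{iθ₄} gives r₂ω₂e^{iθ₂}+r₃ω₃e^{iθ₃}=r₄ω₄e^{iθ₄}.
Eliminating the other unknown: ω₄ = r₂ω₂ sin(θ₂−θ₃) / [r₄ sin(θ₄−θ₃)].
Numerator sine = +0.98229; denominator sine = +0.86863.
Result = 0.0357·7.69·(+0.98229) / (0.067·(+0.86863)) = +4.6336 rad/s; magnitude 4.6336 rad/s.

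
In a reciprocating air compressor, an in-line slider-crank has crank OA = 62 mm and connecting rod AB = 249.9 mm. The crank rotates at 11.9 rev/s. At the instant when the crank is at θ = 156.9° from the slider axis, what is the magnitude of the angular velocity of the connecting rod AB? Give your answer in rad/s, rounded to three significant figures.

17.1

ω = 74.77 rad/s (converted from 11.9 rev/s).
The rod makes angle φ with the slider axis where L sinφ = r sinθ; differentiating, L cosφ·φ̇ = r ω cosθ.
L cosφ = √(L² − r² sin²θ) = 0.24871 m.
|ω_rod| = r ω |cosθ| / √(L² − r² sin²θ) = 0.062·74.77·0.91982/0.24871 = 17.144 rad/s.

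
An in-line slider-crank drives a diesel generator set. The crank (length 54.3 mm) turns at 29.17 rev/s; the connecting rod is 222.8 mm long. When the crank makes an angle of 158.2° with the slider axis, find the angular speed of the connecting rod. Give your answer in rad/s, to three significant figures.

41.6

ω = 183.3 rad/s (converted from 29.17 rev/s).
The rod makes angle φ with the slider axis where L sinφ = r sinθ; differentiating, L cosφ·φ̇ = r ω cosθ.
L cosφ = √(L² − r² sin²θ) = 0.22189 m.
|ω_rod| = r ω |cosθ| / √(L² − r² sin²θ) = 0.0543·183.3·0.92849/0.22189 = 41.645 rad/s.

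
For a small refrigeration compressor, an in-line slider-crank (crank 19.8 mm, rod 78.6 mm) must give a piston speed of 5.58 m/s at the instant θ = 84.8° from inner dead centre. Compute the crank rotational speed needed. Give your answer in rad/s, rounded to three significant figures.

276

For an in-line slider-crank, |v_piston| = rω|sinθ|·[1 + r cosθ/√(L² − r² sin²θ)].
With r = 0.0198 m, L = 0.0786 m, θ = 84.8°: the bracketed kinematic factor |dx/dθ| = 0.020184 m.
ω = v/|dx/dθ| = 5.58/0.020184 = 276.46 rad/s.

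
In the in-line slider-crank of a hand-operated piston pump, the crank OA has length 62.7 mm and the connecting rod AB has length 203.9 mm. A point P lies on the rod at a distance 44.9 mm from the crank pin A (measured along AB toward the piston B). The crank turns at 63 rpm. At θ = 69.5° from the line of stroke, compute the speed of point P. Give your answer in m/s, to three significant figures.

0.413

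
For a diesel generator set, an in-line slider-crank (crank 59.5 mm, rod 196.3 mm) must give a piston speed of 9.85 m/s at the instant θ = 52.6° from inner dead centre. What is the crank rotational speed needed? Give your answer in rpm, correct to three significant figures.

1670

For an in-line slider-crank, |v_piston| = rω|sinθ|·[1 + r cosθ/√(L² − r² sin²θ)].
With r = 0.0595 m, L = 0.1963 m, θ = 52.6°: the bracketed kinematic factor |dx/dθ| = 0.056233 m.
ω = v/|dx/dθ| = 9.85/0.056233 = 175.16 rad/s.
N = 60ω/(2π) = 1672.7 rpm.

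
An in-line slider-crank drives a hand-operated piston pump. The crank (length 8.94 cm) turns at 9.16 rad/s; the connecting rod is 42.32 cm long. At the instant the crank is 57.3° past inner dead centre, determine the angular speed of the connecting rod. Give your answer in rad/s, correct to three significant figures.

1.06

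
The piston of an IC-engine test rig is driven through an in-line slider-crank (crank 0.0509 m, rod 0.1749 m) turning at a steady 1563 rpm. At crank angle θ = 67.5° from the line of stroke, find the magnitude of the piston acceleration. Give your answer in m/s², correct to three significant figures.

ω = 2π·1563/60 = 163.7 rad/s
x(θ) = r cosθ + √(L² − r² sin²θ); with ω constant, a = ω²·d²x/dθ².
d²x/dθ² = −r cosθ − r²(cos2θ)/√u − r⁴ sin²2θ/(4u^{3/2}),  u = L² − r² sin²θ = 0.0283786 m².
Substituting r = 0.0509 m, L = 0.1749 m, θ = 67.5°: d²x/dθ² = -0.0087792 m.
a = ω²·d²x/dθ² = (163.7)²·(-0.0087792) = -235.2 m/s²;  |a| = 235.2 m/s².

235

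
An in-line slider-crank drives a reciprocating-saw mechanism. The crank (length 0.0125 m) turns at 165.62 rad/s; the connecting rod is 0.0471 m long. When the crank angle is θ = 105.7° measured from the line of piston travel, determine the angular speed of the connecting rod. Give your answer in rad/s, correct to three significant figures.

12.3

ω = 165.6 rad/s
The rod makes angle φ with the slider axis where L sinφ = r sinθ; differentiating, L cosφ·φ̇ = r ω cosθ.
L cosφ = √(L² − r² sin²θ) = 0.045537 m.
|ω_rod| = r ω |cosθ| / √(L² − r² sin²θ) = 0.0125·165.6·0.27060/0.045537 = 12.302 rad/s.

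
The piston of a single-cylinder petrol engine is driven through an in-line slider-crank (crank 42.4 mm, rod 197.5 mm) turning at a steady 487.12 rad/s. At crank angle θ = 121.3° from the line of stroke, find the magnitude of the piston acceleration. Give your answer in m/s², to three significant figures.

6220

ω = 487.1 rad/s
x(θ) = r cosθ + √(L² − r² sin²θ); with ω constant, a = ω²·d²x/dθ².
d²x/dθ² = −r cosθ − r²(cos2θ)/√u − r⁴ sin²2θ/(4u^{3/2}),  u = L² − r² sin²θ = 0.0376937 m².
Substituting r = 0.0424 m, L = 0.1975 m, θ = 121.3°: d²x/dθ² = +0.026202 m.
a = ω²·d²x/dθ² = (487.1)²·(+0.026202) = +6217.3 m/s²;  |a| = 6217.3 m/s².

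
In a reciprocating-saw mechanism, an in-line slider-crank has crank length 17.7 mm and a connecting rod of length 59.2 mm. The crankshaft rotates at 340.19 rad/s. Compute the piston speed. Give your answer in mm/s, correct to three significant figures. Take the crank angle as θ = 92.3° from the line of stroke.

ω = 340.2 rad/s
For an in-line slider-crank, x = r cosθ + √(L² − r² sin²θ), so v = −rω sinθ·[1 + r cosθ/√(L² − r² sin²θ)].
With r = 0.0177 m, L = 0.0592 m, θ = 92.3°: √(L² − r² sin²θ) = 0.056497 m.
v = −0.0177·340.2·0.99919·[1 + 0.0177·-0.04013/0.056497] = -5.9409 m/s.
|v| = 5.9409 m/s = 5940.9 mm/s.

5940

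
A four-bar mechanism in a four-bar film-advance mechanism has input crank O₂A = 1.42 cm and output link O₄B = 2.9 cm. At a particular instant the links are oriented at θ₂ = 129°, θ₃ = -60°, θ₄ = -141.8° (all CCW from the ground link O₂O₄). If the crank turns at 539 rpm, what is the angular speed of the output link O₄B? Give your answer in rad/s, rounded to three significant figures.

4.37

ω₂ = 56.44 rad/s (from 539 rpm).
Differentiating the loop-closure r₂e^{iθ₂}+r₃e^{iθ₃}=r₁+r₄e^{iθ₄} gives r₂ω₂e^{iθ₂}+r₃ω₃e^{iθ₃}=r₄ω₄e^{iθ₄}.
Eliminating the other unknown: ω₄ = r₂ω₂ sin(θ₂−θ₃) / [r₄ sin(θ₄−θ₃)].
Numerator sine = -0.15643; denominator sine = -0.98978.
Result = 0.0142·56.44·(-0.15643) / (0.029·(-0.98978)) = +4.3682 rad/s; magnitude 4.3682 rad/s.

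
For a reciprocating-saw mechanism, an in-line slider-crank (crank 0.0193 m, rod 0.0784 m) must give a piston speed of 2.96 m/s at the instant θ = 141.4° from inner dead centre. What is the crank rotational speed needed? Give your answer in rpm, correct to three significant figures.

For an in-line slider-crank, |v_piston| = rω|sinθ|·[1 + r cosθ/√(L² − r² sin²θ)].
With r = 0.0193 m, L = 0.0784 m, θ = 141.4°: the bracketed kinematic factor |dx/dθ| = 0.0096965 m.
ω = v/|dx/dθ| = 2.96/0.0096965 = 305.26 rad/s.
N = 60ω/(2π) = 2915.1 rpm.

2920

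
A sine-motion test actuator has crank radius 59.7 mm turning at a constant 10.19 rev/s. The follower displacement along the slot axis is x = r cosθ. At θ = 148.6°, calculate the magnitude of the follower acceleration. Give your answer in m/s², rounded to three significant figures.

209

ω = 64.03 rad/s (from 10.19 rev/s).
x = r cosθ ⇒ ẍ = −rω² cosθ (ω constant).
|a| = rω²|cosθ| = 0.0597·(64.03)²·|cos 148.6°| = 208.89 m/s².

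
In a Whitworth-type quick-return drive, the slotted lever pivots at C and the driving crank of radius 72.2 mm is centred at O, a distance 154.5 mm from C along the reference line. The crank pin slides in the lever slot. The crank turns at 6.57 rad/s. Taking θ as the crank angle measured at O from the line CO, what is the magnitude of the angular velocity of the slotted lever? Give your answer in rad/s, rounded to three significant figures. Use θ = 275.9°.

1.33

ω = 6.57 rad/s
Crank pin A relative to C: A = (d + r cosθ, r sinθ); lever angle φ = atan2(r sinθ, d + r cosθ).
Differentiating tanφ: φ̇ = rω(d cosθ + r)/(d² + r² + 2dr cosθ).
d² + r² + 2dr cosθ = |CA|² = 0.0313764 m²;  d cosθ + r = +0.088081 m.
|ω_lever| = |0.0722·6.57·+0.088081| / 0.0313764 = 1.3316 rad/s.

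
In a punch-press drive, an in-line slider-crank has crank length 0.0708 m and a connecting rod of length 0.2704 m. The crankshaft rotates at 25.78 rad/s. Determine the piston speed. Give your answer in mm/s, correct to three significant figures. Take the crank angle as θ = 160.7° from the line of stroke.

454

ω = 25.78 rad/s
For an in-line slider-crank, x = r cosθ + √(L² − r² sin²θ), so v = −rω sinθ·[1 + r cosθ/√(L² − r² sin²θ)].
With r = 0.0708 m, L = 0.2704 m, θ = 160.7°: √(L² − r² sin²θ) = 0.26939 m.
v = −0.0708·25.78·0.33051·[1 + 0.0708·-0.94380/0.26939] = -0.45362 m/s.
|v| = 0.45362 m/s = 453.62 mm/s.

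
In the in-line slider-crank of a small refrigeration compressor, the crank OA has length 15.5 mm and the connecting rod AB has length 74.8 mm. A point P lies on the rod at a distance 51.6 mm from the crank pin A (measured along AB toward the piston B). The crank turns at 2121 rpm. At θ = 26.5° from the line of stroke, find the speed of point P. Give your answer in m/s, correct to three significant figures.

1.98

ω = 222.1 rad/s.  Crank-pin speed |V_A| = rω = 3.4427 m/s, perpendicular to OA.
Rod angle: sinφ = −(r/L) sinθ ⇒ φ = -5.305°; ω_rod = −rω cosθ/√(L²−r²sin²θ) = -41.367 rad/s.
V_P = V_A + ω_rod × AP, with AP = 0.0516 m along the rod.
Components: V_Px = −rω sinθ − a·ω_rod·sinφ = -1.7335 m/s;  V_Py = rω cosθ + a·ω_rod·cosφ = +0.95561 m/s.
|V_P| = √(V_Px² + V_Py²) = 1.9794 m/s.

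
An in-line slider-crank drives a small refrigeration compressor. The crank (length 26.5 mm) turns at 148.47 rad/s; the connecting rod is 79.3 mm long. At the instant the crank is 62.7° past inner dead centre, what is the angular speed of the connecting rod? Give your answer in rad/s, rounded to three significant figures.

ω = 148.5 rad/s
The rod makes angle φ with the slider axis where L sinφ = r sinθ; differentiating, L cosφ·φ̇ = r ω cosθ.
L cosφ = √(L² − r² sin²θ) = 0.075723 m.
|ω_rod| = r ω |cosθ| / √(L² − r² sin²θ) = 0.0265·148.5·0.45865/0.075723 = 23.831 rad/s.

23.8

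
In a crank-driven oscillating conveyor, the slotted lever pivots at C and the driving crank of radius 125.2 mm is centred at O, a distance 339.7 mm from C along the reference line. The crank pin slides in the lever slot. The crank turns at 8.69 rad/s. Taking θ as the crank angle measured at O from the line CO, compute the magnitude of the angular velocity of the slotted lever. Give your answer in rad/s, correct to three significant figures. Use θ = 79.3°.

1.39

ω = 8.69 rad/s
Crank pin A relative to C: A = (d + r cosθ, r sinθ); lever angle φ = atan2(r sinθ, d + r cosθ).
Differentiating tanφ: φ̇ = rω(d cosθ + r)/(d² + r² + 2dr cosθ).
d² + r² + 2dr cosθ = |CA|² = 0.146864 m²;  d cosθ + r = +0.18827 m.
|ω_lever| = |0.1252·8.69·+0.18827| / 0.146864 = 1.3947 rad/s.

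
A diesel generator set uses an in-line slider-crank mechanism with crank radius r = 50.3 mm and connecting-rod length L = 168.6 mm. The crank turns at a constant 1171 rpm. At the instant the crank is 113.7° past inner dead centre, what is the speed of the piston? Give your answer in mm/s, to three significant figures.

ω = 2π·1171/60 = 122.6 rad/s
For an in-line slider-crank, x = r cosθ + √(L² − r² sin²θ), so v = −rω sinθ·[1 + r cosθ/√(L² − r² sin²θ)].
With r = 0.0503 m, L = 0.1686 m, θ = 113.7°: √(L² − r² sin²θ) = 0.16219 m.
v = −0.0503·122.6·0.91566·[1 + 0.0503·-0.40195/0.16219] = -4.9439 m/s.
|v| = 4.9439 m/s = 4943.9 mm/s.

4940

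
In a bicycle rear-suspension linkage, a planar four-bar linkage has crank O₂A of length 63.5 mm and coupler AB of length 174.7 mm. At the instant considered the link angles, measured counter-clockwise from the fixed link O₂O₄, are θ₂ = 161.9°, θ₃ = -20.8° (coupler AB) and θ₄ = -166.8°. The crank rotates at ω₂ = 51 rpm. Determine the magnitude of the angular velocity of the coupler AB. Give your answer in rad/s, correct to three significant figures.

ω₂ = 5.341 rad/s (from 51 rpm).
Differentiating the loop-closure r₂e^{iθ₂}+r₃e^{iθ₃}=r₁+r₄e^{iθ₄} gives r₂ω₂e^{iθ₂}+r₃ω₃e^{iθ₃}=r₄ω₄e^{iθ₄}.
Eliminating the other unknown: ω₃ = r₂ω₂ sin(θ₄−θ₂) / [r₃ sin(θ₃−θ₄)].
Numerator sine = +0.51952; denominator sine = +0.55919.
Result = 0.0635·5.341·(+0.51952) / (0.1747·(+0.55919)) = +1.8035 rad/s; magnitude 1.8035 rad/s.

1.80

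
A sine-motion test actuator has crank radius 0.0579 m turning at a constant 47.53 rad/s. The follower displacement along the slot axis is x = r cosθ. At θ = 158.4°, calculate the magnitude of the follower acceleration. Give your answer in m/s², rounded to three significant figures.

ω = 47.53 rad/s
x = r cosθ ⇒ ẍ = −rω² cosθ (ω constant).
|a| = rω²|cosθ| = 0.0579·(47.53)²·|cos 158.4°| = 121.62 m/s².

122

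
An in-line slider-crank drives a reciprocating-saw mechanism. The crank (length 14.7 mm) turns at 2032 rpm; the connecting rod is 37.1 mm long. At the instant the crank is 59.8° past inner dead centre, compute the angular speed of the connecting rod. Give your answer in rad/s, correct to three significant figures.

45.1

ω = 212.8 rad/s (converted from 2032 rpm).
The rod makes angle φ with the slider axis where L sinφ = r sinθ; differentiating, L cosφ·φ̇ = r ω cosθ.
L cosφ = √(L² − r² sin²θ) = 0.034857 m.
|ω_rod| = r ω |cosθ| / √(L² − r² sin²θ) = 0.0147·212.8·0.50302/0.034857 = 45.141 rad/s.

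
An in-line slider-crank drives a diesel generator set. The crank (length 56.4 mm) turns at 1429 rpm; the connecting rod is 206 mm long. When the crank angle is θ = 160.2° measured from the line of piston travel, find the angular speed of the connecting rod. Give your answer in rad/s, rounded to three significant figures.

ω = 149.6 rad/s (converted from 1429 rpm).
The rod makes angle φ with the slider axis where L sinφ = r sinθ; differentiating, L cosφ·φ̇ = r ω cosθ.
L cosφ = √(L² − r² sin²θ) = 0.20511 m.
|ω_rod| = r ω |cosθ| / √(L² − r² sin²θ) = 0.0564·149.6·0.94088/0.20511 = 38.715 rad/s.

38.7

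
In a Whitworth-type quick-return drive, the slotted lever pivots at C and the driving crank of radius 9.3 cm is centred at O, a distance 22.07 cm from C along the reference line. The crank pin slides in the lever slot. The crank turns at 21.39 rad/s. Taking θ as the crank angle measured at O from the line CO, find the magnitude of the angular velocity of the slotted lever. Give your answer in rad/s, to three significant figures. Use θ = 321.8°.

ω = 21.39 rad/s
Crank pin A relative to C: A = (d + r cosθ, r sinθ); lever angle φ = atan2(r sinθ, d + r cosθ).
Differentiating tanφ: φ̇ = rω(d cosθ + r)/(d² + r² + 2dr cosθ).
d² + r² + 2dr cosθ = |CA|² = 0.0896171 m²;  d cosθ + r = +0.26644 m.
|ω_lever| = |0.093·21.39·+0.26644| / 0.0896171 = 5.9143 rad/s.

5.91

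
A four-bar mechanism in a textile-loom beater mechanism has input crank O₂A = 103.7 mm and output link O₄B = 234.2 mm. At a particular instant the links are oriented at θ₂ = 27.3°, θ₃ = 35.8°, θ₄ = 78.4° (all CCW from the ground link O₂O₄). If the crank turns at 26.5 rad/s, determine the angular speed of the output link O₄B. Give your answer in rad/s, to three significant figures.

2.56

ω₂ = 26.5 rad/s
Differentiating the loop-closure r₂e^{iθ₂}+r₃e^{iθ₃}=r₁+r₄e^{iθ₄} gives r₂ω₂e^{iθ₂}+r₃ω₃e^{iθ₃}=r₄ω₄e^{iθ₄}.
Eliminating the other unknown: ω₄ = r₂ω₂ sin(θ₂−θ₃) / [r₄ sin(θ₄−θ₃)].
Numerator sine = -0.14781; denominator sine = +0.67688.
Result = 0.1037·26.5·(-0.14781) / (0.2342·(+0.67688)) = -2.5623 rad/s; magnitude 2.5623 rad/s.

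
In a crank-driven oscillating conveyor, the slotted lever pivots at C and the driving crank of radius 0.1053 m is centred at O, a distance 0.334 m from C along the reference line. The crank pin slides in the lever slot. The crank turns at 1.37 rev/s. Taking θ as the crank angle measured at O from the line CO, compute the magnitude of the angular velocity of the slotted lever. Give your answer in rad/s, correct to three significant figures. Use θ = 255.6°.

0.192

ω = 8.608 rad/s (from 1.37 rev/s).
Crank pin A relative to C: A = (d + r cosθ, r sinθ); lever angle φ = atan2(r sinθ, d + r cosθ).
Differentiating tanφ: φ̇ = rω(d cosθ + r)/(d² + r² + 2dr cosθ).
d² + r² + 2dr cosθ = |CA|² = 0.105151 m²;  d cosθ + r = +0.022238 m.
|ω_lever| = |0.1053·8.608·+0.022238| / 0.105151 = 0.19169 rad/s.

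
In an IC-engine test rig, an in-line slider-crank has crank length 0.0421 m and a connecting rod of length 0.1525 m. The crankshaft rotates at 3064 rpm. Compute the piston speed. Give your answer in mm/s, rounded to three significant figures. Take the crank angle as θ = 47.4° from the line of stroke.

ω = 2π·3064/60 = 320.9 rad/s
For an in-line slider-crank, x = r cosθ + √(L² − r² sin²θ), so v = −rω sinθ·[1 + r cosθ/√(L² − r² sin²θ)].
With r = 0.0421 m, L = 0.1525 m, θ = 47.4°: √(L² − r² sin²θ) = 0.14932 m.
v = −0.0421·320.9·0.73610·[1 + 0.0421·0.67688/0.14932] = -11.841 m/s.
|v| = 11.841 m/s = 11841 mm/s.

11800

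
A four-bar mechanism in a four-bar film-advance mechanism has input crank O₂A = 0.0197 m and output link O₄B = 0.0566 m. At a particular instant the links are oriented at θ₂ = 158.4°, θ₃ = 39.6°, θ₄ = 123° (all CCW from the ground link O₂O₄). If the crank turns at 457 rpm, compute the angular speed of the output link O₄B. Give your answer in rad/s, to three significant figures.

14.7

ω₂ = 47.86 rad/s (from 457 rpm).
Differentiating the loop-closure r₂e^{iθ₂}+r₃e^{iθ₃}=r₁+r₄e^{iθ₄} gives r₂ω₂e^{iθ₂}+r₃ω₃e^{iθ₃}=r₄ω₄e^{iθ₄}.
Eliminating the other unknown: ω₄ = r₂ω₂ sin(θ₂−θ₃) / [r₄ sin(θ₄−θ₃)].
Numerator sine = +0.87631; denominator sine = +0.99337.
Result = 0.0197·47.86·(+0.87631) / (0.0566·(+0.99337)) = +14.694 rad/s; magnitude 14.694 rad/s.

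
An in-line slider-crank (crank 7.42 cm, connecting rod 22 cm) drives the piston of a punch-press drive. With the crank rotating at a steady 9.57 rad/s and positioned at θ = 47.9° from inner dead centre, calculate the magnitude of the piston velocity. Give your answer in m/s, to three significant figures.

ω = 9.57 rad/s
For an in-line slider-crank, x = r cosθ + √(L² − r² sin²θ), so v = −rω sinθ·[1 + r cosθ/√(L² − r² sin²θ)].
With r = 0.0742 m, L = 0.22 m, θ = 47.9°: √(L² − r² sin²θ) = 0.213 m.
v = −0.0742·9.57·0.74198·[1 + 0.0742·0.67043/0.213] = -0.64992 m/s.
|v| = 0.64992 m/s.

0.650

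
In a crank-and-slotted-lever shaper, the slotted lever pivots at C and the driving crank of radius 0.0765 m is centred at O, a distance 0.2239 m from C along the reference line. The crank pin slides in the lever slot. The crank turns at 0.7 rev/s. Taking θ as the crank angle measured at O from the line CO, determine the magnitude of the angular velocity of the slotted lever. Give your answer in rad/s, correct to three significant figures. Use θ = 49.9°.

0.952

ω = 4.398 rad/s (from 0.7 rev/s).
Crank pin A relative to C: A = (d + r cosθ, r sinθ); lever angle φ = atan2(r sinθ, d + r cosθ).
Differentiating tanφ: φ̇ = rω(d cosθ + r)/(d² + r² + 2dr cosθ).
d² + r² + 2dr cosθ = |CA|² = 0.078049 m²;  d cosθ + r = +0.22072 m.
|ω_lever| = |0.0765·4.398·+0.22072| / 0.078049 = 0.95151 rad/s.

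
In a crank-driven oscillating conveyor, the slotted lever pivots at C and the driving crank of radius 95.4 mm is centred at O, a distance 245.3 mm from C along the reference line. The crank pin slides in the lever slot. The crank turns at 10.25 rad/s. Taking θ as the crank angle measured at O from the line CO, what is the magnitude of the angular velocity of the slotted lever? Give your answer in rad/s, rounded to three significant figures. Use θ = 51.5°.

2.47

ω = 10.25 rad/s
Crank pin A relative to C: A = (d + r cosθ, r sinθ); lever angle φ = atan2(r sinθ, d + r cosθ).
Differentiating tanφ: φ̇ = rω(d cosθ + r)/(d² + r² + 2dr cosθ).
d² + r² + 2dr cosθ = |CA|² = 0.098409 m²;  d cosθ + r = +0.2481 m.
|ω_lever| = |0.0954·10.25·+0.2481| / 0.098409 = 2.4653 rad/s.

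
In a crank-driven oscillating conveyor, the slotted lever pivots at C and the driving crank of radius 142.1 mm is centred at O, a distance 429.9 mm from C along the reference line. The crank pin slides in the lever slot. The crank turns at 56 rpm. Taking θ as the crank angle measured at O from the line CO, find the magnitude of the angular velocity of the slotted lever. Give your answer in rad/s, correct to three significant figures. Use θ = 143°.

1.56

ω = 5.864 rad/s (from 56 rpm).
Crank pin A relative to C: A = (d + r cosθ, r sinθ); lever angle φ = atan2(r sinθ, d + r cosθ).
Differentiating tanφ: φ̇ = rω(d cosθ + r)/(d² + r² + 2dr cosθ).
d² + r² + 2dr cosθ = |CA|² = 0.107431 m²;  d cosθ + r = -0.20123 m.
|ω_lever| = |0.1421·5.864·-0.20123| / 0.107431 = 1.5609 rad/s.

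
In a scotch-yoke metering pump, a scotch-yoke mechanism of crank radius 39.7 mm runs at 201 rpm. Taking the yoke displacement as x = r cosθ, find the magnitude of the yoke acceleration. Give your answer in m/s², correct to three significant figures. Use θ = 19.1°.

ω = 21.05 rad/s (from 201 rpm).
x = r cosθ ⇒ ẍ = −rω² cosθ (ω constant).
|a| = rω²|cosθ| = 0.0397·(21.05)²·|cos 19.1°| = 16.621 m/s².

16.6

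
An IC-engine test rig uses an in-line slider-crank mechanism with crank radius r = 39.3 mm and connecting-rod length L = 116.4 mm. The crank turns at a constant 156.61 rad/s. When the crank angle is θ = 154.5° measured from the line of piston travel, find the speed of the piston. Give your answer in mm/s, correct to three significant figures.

ω = 156.6 rad/s
For an in-line slider-crank, x = r cosθ + √(L² − r² sin²θ), so v = −rω sinθ·[1 + r cosθ/√(L² − r² sin²θ)].
With r = 0.0393 m, L = 0.1164 m, θ = 154.5°: √(L² − r² sin²θ) = 0.11516 m.
v = −0.0393·156.6·0.43051·[1 + 0.0393·-0.90259/0.11516] = -1.8336 m/s.
|v| = 1.8336 m/s = 1833.6 mm/s.

1830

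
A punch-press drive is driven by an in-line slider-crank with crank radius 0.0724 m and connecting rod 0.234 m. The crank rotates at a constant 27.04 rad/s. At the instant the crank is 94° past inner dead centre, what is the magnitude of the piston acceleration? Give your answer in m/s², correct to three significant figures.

ω = 27.04 rad/s
x(θ) = r cosθ + √(L² − r² sin²θ); with ω constant, a = ω²·d²x/dθ².
d²x/dθ² = −r cosθ − r²(cos2θ)/√u − r⁴ sin²2θ/(4u^{3/2}),  u = L² − r² sin²θ = 0.0495397 m².
Substituting r = 0.0724 m, L = 0.234 m, θ = 94°: d²x/dθ² = +0.02836 m.
a = ω²·d²x/dθ² = (27.04)²·(+0.02836) = +20.735 m/s²;  |a| = 20.735 m/s².

20.7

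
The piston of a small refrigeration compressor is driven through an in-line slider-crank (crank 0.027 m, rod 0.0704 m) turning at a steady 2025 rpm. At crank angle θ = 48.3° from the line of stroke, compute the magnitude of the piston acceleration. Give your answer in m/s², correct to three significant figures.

ω = 2π·2025/60 = 212.1 rad/s
x(θ) = r cosθ + √(L² − r² sin²θ); with ω constant, a = ω²·d²x/dθ².
d²x/dθ² = −r cosθ − r²(cos2θ)/√u − r⁴ sin²2θ/(4u^{3/2}),  u = L² − r² sin²θ = 0.00454977 m².
Substituting r = 0.027 m, L = 0.0704 m, θ = 48.3°: d²x/dθ² = -0.017146 m.
a = ω²·d²x/dθ² = (212.1)²·(-0.017146) = -771.04 m/s²;  |a| = 771.04 m/s².

771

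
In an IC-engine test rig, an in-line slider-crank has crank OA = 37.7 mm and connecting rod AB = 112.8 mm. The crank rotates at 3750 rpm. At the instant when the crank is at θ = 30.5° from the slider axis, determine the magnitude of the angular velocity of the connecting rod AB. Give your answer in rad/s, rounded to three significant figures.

115

ω = 392.7 rad/s (converted from 3750 rpm).
The rod makes angle φ with the slider axis where L sinφ = r sinθ; differentiating, L cosφ·φ̇ = r ω cosθ.
L cosφ = √(L² − r² sin²θ) = 0.11117 m.
|ω_rod| = r ω |cosθ| / √(L² − r² sin²θ) = 0.0377·392.7·0.86163/0.11117 = 114.75 rad/s.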